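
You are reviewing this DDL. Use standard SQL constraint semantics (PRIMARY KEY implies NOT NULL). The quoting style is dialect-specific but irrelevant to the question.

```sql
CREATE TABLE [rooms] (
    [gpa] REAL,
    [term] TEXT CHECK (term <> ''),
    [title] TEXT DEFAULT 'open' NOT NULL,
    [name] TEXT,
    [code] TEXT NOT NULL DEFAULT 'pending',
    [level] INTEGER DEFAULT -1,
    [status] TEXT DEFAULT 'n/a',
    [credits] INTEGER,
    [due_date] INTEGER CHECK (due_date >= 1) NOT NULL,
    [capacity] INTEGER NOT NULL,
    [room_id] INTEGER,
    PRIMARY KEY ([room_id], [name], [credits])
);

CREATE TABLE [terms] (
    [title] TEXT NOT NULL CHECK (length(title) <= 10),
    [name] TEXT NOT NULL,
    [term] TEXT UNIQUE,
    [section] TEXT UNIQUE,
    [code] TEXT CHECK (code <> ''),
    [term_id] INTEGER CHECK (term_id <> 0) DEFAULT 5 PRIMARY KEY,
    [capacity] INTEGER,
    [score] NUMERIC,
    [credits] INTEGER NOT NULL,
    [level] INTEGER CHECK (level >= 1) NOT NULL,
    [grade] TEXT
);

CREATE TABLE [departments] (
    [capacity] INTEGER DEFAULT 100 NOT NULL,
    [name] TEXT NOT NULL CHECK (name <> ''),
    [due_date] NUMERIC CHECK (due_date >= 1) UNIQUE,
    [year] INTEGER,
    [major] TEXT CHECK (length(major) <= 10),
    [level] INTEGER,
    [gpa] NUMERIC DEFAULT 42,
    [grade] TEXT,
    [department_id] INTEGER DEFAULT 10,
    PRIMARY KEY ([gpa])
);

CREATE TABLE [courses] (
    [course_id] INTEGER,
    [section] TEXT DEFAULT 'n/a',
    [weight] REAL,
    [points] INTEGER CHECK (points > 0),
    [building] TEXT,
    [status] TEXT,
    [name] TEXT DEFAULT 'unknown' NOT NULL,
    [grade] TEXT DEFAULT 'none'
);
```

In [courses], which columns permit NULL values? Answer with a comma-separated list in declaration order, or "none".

course_id, section, weight, points, building, status, grade

- course_id: no NOT NULL constraint applies → nullable.
- section: DEFAULT only fills an omitted column; an explicit NULL is still allowed → nullable.
- weight: no NOT NULL constraint applies → nullable.
- points: CHECK does not forbid NULL (a CHECK constraint passes when its expression is NULL) → nullable.
- building: no NOT NULL constraint applies → nullable.
- status: no NOT NULL constraint applies → nullable.
- name: declared NOT NULL → not nullable.
- grade: DEFAULT only fills an omitted column; an explicit NULL is still allowed → nullable.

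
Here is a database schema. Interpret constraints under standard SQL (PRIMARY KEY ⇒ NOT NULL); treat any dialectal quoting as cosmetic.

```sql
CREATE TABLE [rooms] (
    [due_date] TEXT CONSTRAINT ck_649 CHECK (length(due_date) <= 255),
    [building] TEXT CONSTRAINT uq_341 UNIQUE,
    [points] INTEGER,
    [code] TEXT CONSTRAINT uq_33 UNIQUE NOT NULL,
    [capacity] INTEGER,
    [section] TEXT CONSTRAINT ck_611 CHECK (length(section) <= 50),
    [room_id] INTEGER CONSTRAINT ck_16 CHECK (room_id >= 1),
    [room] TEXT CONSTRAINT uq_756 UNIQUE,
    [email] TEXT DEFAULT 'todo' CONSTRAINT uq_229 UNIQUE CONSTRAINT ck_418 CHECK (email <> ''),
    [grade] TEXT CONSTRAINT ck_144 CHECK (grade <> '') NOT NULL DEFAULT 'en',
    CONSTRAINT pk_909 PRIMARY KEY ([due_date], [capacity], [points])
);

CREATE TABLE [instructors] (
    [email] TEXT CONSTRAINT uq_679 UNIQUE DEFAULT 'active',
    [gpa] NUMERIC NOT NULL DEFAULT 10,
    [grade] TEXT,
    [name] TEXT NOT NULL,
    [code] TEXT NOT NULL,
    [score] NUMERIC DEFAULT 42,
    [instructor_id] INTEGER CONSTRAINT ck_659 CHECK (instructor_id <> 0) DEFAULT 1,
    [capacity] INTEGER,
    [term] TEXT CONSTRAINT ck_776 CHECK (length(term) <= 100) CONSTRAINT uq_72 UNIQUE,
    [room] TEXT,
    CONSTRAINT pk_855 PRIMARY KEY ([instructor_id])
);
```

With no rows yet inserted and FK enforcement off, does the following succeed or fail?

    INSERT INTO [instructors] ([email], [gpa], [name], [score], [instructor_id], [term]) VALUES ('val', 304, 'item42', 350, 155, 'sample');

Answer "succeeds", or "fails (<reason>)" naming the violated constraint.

fails (NOT NULL on code)

code is omitted from the column list and has no DEFAULT, so it would receive NULL.
But code is declared NOT NULL.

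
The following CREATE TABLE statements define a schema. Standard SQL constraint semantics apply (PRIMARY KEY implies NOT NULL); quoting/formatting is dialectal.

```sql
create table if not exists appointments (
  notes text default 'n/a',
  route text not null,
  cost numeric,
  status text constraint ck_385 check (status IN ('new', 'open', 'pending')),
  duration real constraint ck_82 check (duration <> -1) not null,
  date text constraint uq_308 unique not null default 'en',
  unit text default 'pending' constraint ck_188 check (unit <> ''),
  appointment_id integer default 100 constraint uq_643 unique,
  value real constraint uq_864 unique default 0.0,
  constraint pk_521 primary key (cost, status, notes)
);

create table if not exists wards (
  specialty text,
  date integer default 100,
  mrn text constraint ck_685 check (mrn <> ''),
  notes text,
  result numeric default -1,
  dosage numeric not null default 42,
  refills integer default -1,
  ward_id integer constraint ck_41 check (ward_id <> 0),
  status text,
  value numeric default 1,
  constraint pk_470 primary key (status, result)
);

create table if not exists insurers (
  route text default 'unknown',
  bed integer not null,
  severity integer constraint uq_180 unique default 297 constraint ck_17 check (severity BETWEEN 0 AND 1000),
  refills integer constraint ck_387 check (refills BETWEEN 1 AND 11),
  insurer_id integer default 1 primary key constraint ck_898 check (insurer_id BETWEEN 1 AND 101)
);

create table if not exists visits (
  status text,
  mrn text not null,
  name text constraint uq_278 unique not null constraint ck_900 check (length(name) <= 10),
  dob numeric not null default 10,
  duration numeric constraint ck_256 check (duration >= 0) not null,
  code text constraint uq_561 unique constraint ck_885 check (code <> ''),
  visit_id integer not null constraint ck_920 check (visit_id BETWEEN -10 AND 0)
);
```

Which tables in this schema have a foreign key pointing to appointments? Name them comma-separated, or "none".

none

No REFERENCES clause anywhere in the schema names appointments.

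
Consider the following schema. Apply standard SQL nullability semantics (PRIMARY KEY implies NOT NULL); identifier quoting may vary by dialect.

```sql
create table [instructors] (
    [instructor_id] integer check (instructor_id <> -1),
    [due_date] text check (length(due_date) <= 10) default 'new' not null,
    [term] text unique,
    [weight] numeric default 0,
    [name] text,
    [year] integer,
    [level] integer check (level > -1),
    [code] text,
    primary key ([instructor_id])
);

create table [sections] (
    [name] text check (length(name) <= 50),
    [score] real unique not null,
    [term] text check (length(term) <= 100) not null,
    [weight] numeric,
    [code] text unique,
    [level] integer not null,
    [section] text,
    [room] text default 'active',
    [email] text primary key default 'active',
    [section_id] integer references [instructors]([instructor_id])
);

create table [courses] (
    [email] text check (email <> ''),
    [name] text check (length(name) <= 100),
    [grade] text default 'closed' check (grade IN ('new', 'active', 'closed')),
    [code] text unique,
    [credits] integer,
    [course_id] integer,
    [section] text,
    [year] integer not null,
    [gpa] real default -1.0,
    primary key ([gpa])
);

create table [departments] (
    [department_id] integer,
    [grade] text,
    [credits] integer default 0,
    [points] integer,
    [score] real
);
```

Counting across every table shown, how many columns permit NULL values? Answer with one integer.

24

instructors: 6 nullable (term, weight, name, year, level, code — PK (instructor_id) and explicit NOT NULL columns excluded).
sections: 6 nullable (name, weight, code, section, room, section_id — PK (email) and explicit NOT NULL columns excluded).
courses: 7 nullable (email, name, grade, code, credits, course_id, section — PK (gpa) and explicit NOT NULL columns excluded).
departments: 5 nullable (department_id, grade, credits, points, score — PK none and explicit NOT NULL columns excluded).
Total: 6 + 6 + 7 + 5 = 24.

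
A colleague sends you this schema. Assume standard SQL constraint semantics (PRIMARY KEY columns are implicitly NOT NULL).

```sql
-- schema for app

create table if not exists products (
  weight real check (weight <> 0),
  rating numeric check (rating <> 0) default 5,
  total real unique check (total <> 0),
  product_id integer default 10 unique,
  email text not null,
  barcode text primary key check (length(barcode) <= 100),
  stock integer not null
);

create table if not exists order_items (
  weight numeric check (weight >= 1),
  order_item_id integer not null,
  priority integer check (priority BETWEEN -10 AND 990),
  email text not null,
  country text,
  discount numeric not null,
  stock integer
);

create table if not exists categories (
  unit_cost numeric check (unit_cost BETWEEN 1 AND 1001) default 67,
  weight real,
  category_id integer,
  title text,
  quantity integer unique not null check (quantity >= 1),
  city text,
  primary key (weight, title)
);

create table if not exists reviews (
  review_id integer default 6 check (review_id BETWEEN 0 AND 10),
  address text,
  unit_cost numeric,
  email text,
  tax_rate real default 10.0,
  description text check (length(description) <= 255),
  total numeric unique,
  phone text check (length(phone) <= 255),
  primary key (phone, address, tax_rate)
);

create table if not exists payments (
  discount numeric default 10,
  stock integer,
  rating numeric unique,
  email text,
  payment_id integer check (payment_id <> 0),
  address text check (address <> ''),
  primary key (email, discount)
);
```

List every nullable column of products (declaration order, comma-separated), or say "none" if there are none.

weight, rating, total, product_id

- weight: CHECK does not forbid NULL (a CHECK constraint passes when its expression is NULL) → nullable.
- rating: CHECK does not forbid NULL (a CHECK constraint passes when its expression is NULL) → nullable.
- total: CHECK does not forbid NULL (a CHECK constraint passes when its expression is NULL) → nullable.
- product_id: UNIQUE does not imply NOT NULL → nullable.
- email: declared NOT NULL → not nullable.
- barcode: part of the PRIMARY KEY, which implies NOT NULL → not nullable.
- stock: declared NOT NULL → not nullable.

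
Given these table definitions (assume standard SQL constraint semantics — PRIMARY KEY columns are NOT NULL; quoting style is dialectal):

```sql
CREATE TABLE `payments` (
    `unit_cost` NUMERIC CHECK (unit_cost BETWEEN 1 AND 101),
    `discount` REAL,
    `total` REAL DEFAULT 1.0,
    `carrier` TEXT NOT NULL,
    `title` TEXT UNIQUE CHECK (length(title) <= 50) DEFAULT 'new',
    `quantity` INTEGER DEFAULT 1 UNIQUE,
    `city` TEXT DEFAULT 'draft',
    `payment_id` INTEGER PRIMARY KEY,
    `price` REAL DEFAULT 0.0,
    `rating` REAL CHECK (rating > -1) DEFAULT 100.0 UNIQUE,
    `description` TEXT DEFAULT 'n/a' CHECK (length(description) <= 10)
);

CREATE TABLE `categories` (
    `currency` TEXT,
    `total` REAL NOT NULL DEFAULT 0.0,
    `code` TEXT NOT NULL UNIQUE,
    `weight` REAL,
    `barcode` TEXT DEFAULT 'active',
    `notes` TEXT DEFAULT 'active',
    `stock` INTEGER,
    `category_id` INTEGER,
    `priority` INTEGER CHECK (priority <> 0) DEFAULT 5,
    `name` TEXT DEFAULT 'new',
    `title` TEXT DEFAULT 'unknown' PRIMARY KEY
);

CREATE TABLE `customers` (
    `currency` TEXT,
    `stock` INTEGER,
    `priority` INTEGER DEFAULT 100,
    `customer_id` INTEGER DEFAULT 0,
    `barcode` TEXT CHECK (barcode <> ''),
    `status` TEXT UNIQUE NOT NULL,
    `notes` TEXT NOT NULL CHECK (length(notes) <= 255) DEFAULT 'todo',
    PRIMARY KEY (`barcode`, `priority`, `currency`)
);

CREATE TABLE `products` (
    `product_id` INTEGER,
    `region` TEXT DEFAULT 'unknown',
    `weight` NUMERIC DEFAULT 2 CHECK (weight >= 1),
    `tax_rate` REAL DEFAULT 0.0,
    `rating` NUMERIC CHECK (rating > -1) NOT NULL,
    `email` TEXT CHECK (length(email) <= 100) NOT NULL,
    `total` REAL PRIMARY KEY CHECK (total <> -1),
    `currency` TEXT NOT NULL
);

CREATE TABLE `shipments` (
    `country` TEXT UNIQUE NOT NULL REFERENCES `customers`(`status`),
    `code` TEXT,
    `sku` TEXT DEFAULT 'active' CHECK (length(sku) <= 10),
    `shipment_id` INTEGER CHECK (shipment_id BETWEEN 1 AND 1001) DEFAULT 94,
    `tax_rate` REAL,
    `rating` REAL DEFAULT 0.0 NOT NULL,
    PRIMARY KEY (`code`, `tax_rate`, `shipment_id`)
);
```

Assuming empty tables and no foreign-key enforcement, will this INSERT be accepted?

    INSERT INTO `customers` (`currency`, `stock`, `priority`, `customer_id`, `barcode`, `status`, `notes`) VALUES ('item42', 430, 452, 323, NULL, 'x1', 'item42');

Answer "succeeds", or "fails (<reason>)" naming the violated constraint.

fails (NOT NULL on barcode)

barcode is explicitly set to NULL, but barcode is part of the PRIMARY KEY (implied NOT NULL).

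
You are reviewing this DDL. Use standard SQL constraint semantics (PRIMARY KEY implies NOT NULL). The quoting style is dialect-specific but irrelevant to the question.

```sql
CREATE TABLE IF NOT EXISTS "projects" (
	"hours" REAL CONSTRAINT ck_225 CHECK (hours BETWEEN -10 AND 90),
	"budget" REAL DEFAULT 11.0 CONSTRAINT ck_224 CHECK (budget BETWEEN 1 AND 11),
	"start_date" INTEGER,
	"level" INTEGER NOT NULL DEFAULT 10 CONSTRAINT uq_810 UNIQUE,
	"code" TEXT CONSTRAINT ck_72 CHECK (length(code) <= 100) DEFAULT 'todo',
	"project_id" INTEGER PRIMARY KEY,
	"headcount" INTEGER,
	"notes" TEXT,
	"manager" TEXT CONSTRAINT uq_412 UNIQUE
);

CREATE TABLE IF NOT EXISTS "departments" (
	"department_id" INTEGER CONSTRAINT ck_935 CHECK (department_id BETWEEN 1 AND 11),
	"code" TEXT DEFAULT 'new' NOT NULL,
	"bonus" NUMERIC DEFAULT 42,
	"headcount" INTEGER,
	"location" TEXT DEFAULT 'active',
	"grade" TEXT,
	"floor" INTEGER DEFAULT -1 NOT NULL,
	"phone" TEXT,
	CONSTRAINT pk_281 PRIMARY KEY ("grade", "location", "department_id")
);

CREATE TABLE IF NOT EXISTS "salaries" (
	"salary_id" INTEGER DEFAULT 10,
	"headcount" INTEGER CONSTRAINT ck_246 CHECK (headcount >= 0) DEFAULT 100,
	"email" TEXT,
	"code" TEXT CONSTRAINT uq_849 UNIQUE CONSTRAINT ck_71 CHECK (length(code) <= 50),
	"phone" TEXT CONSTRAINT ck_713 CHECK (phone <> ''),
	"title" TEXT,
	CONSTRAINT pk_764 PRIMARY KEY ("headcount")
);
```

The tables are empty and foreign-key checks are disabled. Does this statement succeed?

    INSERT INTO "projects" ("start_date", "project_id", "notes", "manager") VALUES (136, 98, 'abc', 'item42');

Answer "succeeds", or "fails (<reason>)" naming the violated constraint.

succeeds

NOT NULL columns: level defaults to 10; project_id is supplied.
No constraint is violated.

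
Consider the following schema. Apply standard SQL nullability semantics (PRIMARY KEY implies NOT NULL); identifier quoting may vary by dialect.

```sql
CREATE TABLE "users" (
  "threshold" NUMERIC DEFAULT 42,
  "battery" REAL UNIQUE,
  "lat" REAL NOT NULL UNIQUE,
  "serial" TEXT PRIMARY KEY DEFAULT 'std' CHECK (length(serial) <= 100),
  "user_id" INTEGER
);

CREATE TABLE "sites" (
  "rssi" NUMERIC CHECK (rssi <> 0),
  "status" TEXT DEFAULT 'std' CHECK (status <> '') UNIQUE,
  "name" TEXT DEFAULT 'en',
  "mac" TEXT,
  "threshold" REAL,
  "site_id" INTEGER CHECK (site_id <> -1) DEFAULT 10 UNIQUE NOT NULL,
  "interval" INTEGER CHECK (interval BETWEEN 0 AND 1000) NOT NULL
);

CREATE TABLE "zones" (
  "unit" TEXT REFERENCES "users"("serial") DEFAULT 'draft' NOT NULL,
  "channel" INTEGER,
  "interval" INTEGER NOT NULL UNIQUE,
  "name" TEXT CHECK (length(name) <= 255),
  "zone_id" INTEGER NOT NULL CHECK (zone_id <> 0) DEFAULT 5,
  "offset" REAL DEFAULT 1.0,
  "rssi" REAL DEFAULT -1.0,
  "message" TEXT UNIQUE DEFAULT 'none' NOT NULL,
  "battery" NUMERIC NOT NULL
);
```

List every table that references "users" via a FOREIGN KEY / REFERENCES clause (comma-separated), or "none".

zones

- zones.unit references users(serial).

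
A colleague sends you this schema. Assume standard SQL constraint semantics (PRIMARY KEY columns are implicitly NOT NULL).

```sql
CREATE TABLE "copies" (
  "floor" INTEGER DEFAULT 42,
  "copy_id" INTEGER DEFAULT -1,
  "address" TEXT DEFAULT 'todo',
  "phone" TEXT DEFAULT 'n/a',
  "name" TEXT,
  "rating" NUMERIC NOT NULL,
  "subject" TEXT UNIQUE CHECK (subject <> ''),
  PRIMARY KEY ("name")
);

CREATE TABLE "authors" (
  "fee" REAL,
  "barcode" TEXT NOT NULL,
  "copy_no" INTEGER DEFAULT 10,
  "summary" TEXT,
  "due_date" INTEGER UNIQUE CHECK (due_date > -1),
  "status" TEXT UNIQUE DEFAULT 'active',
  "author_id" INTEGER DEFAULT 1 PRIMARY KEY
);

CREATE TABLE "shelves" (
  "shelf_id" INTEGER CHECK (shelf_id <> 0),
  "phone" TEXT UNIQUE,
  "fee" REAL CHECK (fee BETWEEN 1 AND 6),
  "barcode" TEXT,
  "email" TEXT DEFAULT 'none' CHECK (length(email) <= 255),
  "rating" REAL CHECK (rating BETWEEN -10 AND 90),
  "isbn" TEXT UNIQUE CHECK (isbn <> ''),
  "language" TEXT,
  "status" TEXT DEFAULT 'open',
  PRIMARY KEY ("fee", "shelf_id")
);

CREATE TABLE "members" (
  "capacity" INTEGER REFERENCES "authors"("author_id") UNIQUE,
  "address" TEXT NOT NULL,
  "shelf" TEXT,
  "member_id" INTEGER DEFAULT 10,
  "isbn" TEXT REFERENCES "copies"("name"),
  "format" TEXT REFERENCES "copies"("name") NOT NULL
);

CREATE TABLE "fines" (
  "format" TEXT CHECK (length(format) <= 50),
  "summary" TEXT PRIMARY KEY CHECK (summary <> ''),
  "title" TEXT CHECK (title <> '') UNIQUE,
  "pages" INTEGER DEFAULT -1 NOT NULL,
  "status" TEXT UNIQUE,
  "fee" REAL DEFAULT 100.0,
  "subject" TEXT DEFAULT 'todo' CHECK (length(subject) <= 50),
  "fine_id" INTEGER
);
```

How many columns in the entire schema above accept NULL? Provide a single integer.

copies: 5 nullable (floor, copy_id, address, phone, subject — PK (name) and explicit NOT NULL columns excluded).
authors: 5 nullable (fee, copy_no, summary, due_date, status — PK (author_id) and explicit NOT NULL columns excluded).
shelves: 7 nullable (phone, barcode, email, rating, isbn, language, status — PK (fee, shelf_id) and explicit NOT NULL columns excluded).
members: 4 nullable (capacity, shelf, member_id, isbn — PK none and explicit NOT NULL columns excluded).
fines: 6 nullable (format, title, status, fee, subject, fine_id — PK (summary) and explicit NOT NULL columns excluded).
Total: 5 + 5 + 7 + 4 + 6 = 27.

27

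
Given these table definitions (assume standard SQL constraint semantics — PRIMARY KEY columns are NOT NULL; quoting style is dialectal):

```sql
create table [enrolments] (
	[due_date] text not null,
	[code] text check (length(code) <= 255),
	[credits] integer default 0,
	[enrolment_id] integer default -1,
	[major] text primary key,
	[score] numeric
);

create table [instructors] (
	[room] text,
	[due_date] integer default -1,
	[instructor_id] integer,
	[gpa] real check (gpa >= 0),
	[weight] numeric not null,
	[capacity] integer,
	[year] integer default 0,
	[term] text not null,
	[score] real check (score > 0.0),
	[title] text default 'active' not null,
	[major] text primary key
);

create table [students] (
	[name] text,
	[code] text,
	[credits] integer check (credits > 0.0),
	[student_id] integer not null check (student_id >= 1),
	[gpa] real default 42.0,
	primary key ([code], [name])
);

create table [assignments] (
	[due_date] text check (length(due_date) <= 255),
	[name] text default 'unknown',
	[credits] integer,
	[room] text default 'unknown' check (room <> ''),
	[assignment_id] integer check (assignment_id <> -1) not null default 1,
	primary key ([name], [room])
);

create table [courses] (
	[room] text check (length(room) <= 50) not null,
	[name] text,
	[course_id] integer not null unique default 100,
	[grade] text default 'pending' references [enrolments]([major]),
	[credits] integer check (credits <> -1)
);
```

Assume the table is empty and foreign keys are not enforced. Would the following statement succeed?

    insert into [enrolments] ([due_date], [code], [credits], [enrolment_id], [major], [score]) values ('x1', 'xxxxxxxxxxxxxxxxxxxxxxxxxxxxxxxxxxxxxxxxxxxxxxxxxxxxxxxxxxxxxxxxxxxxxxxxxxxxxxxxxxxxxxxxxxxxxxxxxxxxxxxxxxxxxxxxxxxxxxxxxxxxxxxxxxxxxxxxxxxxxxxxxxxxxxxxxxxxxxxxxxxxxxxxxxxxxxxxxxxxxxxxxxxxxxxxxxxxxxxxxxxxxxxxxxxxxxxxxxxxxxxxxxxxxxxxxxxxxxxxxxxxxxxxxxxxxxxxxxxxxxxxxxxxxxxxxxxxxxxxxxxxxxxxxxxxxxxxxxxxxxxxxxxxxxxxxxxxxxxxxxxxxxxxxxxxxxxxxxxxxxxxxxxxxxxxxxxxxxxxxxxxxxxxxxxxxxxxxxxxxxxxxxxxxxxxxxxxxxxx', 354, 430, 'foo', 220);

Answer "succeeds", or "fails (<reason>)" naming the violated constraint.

fails (CHECK on code)

The value 'xxxxxxxxxxxxxxxxxxxxxxxxxxxxxxxxxxxxxxxxxxxxxxxxxxxxxxxxxxxxxxxxxxxxxxxxxxxxxxxxxxxxxxxxxxxxxxxxxxxxxxxxxxxxxxxxxxxxxxxxxxxxxxxxxxxxxxxxxxxxxxxxxxxxxxxxxxxxxxxxxxxxxxxxxxxxxxxxxxxxxxxxxxxxxxxxxxxxxxxxxxxxxxxxxxxxxxxxxxxxxxxxxxxxxxxxxxxxxxxxxxxxxxxxxxxxxxxxxxxxxxxxxxxxxxxxxxxxxxxxxxxxxxxxxxxxxxxxxxxxxxxxxxxxxxxxxxxxxxxxxxxxxxxxxxxxxxxxxxxxxxxxxxxxxxxxxxxxxxxxxxxxxxxxxxxxxxxxxxxxxxxxxxxxxxxxxxxxxxxx' for code violates CHECK (length(code) <= 255).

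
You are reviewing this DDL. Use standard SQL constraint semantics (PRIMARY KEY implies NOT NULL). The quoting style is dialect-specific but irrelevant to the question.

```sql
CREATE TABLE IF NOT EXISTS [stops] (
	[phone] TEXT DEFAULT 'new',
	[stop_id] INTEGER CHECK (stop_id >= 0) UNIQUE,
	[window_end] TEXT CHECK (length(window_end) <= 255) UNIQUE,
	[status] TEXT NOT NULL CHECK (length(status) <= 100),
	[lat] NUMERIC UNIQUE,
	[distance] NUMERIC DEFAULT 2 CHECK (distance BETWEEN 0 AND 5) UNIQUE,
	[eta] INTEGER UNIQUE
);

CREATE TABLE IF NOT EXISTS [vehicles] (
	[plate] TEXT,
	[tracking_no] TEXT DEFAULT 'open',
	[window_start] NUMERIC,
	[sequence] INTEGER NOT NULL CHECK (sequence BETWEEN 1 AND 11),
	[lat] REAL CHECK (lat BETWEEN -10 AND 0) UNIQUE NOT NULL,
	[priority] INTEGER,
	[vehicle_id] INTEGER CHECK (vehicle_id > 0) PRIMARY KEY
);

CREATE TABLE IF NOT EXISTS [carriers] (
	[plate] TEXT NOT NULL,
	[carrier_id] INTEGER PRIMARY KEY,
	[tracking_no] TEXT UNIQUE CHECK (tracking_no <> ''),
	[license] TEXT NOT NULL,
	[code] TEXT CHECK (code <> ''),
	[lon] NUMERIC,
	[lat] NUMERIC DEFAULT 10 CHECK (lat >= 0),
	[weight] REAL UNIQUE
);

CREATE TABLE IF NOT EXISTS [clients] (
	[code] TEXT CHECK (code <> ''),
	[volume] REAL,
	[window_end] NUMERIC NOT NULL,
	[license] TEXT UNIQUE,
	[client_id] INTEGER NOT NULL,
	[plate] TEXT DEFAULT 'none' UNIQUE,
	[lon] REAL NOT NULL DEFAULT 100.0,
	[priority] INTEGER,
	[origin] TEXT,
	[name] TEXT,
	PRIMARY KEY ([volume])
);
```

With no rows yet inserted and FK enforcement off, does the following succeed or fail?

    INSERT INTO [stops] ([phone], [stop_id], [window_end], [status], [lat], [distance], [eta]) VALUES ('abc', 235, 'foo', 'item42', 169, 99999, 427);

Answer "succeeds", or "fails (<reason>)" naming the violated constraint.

The value 99999 for distance violates CHECK (distance BETWEEN 0 AND 5).

fails (CHECK on distance)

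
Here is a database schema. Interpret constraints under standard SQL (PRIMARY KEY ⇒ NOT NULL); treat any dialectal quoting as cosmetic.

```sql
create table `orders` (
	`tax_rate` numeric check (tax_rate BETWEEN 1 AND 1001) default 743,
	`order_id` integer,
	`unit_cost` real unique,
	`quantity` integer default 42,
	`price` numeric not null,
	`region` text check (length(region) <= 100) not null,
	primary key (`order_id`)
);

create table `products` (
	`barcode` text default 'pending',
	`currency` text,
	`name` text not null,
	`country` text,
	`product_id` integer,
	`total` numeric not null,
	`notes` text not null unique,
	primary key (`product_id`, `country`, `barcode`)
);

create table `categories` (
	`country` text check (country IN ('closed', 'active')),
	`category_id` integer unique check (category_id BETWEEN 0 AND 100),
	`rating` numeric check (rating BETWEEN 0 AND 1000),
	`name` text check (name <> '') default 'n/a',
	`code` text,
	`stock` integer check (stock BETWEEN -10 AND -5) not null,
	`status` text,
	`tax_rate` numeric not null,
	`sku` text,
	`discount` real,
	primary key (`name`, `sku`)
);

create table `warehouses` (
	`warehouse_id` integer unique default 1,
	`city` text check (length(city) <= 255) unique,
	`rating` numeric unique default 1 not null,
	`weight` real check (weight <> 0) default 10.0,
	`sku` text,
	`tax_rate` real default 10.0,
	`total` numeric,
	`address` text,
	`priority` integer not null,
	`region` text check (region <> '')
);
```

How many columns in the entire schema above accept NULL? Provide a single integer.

orders: 3 nullable (tax_rate, unit_cost, quantity — PK (order_id) and explicit NOT NULL columns excluded).
products: 1 nullable (currency — PK (product_id, country, barcode) and explicit NOT NULL columns excluded).
categories: 6 nullable (country, category_id, rating, code, status, discount — PK (name, sku) and explicit NOT NULL columns excluded).
warehouses: 8 nullable (warehouse_id, city, weight, sku, tax_rate, total, address, region — PK none and explicit NOT NULL columns excluded).
Total: 3 + 1 + 6 + 8 = 18.

18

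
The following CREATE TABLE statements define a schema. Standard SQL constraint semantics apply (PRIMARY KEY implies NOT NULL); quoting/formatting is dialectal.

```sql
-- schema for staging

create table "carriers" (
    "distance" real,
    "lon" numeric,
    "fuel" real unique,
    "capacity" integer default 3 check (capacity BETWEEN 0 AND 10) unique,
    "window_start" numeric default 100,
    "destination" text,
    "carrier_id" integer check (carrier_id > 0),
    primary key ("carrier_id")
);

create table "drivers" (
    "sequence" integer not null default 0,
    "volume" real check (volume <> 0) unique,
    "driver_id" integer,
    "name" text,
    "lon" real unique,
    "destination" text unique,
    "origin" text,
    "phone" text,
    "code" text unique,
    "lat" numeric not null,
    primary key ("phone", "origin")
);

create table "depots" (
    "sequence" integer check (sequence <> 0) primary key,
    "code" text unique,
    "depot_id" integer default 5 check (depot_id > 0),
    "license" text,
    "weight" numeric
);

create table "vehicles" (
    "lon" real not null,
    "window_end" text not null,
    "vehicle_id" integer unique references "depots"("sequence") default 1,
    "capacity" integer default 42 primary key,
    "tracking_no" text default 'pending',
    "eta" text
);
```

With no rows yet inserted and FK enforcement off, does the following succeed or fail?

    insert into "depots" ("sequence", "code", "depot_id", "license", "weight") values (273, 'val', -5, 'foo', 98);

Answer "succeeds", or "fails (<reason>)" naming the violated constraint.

The value -5 for depot_id violates CHECK (depot_id > 0).

fails (CHECK on depot_id)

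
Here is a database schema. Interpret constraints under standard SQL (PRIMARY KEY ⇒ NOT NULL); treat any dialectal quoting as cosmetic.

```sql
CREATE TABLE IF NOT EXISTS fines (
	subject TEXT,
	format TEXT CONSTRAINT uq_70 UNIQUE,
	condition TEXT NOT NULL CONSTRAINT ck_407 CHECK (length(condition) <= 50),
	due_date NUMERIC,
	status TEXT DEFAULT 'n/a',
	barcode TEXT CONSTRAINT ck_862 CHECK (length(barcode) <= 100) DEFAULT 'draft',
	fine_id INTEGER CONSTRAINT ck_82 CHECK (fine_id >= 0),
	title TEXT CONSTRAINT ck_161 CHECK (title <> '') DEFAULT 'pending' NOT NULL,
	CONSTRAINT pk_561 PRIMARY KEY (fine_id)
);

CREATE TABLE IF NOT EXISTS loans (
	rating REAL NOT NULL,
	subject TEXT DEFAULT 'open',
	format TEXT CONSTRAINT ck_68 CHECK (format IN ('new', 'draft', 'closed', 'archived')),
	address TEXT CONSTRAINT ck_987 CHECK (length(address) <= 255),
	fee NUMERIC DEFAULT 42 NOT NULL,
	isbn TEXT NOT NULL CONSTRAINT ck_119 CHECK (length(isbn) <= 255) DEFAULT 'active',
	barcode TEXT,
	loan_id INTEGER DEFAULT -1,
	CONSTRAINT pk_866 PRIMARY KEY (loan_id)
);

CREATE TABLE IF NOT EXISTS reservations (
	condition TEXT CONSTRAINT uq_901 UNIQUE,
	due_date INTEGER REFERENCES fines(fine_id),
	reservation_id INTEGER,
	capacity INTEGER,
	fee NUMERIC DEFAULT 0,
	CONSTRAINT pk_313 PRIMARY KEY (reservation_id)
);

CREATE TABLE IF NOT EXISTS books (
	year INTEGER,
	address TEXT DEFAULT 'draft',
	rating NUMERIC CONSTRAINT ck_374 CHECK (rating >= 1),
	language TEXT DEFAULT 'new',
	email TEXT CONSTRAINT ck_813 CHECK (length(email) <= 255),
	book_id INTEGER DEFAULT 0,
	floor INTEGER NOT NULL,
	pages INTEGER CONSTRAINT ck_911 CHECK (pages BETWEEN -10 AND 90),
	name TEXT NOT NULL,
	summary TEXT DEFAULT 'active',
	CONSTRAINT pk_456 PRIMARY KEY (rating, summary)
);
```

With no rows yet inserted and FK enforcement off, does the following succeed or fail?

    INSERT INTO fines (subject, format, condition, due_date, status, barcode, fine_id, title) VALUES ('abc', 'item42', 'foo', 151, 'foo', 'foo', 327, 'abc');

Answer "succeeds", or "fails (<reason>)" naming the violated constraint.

succeeds

NOT NULL columns: condition is supplied; fine_id is supplied; title is supplied.
CHECK constraints: 'foo' satisfies (length(condition) <= 50); 'foo' satisfies (length(barcode) <= 100); 327 satisfies (fine_id >= 0); 'abc' satisfies (title <> '').
No constraint is violated.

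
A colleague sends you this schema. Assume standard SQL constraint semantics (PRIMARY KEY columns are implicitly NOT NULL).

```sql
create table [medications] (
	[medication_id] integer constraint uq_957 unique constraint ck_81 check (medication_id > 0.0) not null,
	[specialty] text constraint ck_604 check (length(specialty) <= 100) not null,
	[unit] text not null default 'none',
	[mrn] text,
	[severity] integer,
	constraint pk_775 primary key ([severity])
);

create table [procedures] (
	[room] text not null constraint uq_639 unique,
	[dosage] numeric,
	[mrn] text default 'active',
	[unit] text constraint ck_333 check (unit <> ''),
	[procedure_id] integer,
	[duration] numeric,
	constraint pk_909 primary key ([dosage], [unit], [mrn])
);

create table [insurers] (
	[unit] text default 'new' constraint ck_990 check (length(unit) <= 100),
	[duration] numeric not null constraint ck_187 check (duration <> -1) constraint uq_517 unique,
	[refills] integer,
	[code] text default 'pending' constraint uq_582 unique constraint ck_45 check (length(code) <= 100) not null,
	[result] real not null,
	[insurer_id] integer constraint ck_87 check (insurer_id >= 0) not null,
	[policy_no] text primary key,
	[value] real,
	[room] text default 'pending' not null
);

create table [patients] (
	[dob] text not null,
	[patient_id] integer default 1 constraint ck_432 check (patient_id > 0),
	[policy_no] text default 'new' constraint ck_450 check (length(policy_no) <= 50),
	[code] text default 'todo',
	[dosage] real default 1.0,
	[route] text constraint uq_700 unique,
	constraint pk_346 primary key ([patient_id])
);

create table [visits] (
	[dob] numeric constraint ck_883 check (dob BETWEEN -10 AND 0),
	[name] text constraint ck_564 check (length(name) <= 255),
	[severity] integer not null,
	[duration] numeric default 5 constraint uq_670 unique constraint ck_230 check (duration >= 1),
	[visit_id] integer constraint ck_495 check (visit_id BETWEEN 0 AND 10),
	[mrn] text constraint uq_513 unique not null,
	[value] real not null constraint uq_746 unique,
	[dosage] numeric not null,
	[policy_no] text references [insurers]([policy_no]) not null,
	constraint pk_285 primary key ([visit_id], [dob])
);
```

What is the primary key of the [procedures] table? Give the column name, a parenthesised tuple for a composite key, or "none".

A table-level PRIMARY KEY clause names 3 columns: dosage, unit, mrn.
This is a composite key — the combination is unique, not each column individually.

(dosage, unit, mrn)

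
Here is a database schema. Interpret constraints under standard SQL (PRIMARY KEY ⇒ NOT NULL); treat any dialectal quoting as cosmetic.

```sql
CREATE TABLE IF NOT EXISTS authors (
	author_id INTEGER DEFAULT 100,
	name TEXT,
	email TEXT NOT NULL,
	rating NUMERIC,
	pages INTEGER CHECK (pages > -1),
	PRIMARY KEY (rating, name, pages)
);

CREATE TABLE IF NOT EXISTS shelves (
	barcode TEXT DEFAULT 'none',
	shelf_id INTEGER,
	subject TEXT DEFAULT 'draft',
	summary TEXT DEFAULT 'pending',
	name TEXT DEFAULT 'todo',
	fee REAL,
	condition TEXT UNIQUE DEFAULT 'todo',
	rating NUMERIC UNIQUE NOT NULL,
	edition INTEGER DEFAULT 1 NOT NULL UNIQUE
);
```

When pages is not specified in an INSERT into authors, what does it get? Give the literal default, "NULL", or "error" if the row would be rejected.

pages has no DEFAULT clause.
Omitting it would insert NULL, but it is part of the PRIMARY KEY, so the INSERT fails.

error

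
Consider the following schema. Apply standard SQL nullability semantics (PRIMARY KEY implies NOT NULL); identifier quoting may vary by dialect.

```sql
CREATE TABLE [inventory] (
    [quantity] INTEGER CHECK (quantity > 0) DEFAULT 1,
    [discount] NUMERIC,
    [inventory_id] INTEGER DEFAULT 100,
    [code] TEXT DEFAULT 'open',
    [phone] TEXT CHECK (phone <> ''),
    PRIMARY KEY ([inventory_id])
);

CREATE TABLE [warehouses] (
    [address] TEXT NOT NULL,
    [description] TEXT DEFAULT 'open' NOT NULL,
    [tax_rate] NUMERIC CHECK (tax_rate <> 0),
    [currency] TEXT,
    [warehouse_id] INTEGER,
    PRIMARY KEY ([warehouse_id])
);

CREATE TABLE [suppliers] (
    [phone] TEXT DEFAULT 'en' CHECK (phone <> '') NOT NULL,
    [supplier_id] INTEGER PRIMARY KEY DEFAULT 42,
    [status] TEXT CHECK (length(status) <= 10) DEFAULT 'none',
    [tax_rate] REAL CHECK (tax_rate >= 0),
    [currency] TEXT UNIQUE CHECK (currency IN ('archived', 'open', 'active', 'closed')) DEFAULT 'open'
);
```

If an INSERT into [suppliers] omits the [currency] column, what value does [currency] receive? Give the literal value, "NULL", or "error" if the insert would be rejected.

'open'

currency has an explicit DEFAULT 'open'.
When the column is omitted from an INSERT, that default is used.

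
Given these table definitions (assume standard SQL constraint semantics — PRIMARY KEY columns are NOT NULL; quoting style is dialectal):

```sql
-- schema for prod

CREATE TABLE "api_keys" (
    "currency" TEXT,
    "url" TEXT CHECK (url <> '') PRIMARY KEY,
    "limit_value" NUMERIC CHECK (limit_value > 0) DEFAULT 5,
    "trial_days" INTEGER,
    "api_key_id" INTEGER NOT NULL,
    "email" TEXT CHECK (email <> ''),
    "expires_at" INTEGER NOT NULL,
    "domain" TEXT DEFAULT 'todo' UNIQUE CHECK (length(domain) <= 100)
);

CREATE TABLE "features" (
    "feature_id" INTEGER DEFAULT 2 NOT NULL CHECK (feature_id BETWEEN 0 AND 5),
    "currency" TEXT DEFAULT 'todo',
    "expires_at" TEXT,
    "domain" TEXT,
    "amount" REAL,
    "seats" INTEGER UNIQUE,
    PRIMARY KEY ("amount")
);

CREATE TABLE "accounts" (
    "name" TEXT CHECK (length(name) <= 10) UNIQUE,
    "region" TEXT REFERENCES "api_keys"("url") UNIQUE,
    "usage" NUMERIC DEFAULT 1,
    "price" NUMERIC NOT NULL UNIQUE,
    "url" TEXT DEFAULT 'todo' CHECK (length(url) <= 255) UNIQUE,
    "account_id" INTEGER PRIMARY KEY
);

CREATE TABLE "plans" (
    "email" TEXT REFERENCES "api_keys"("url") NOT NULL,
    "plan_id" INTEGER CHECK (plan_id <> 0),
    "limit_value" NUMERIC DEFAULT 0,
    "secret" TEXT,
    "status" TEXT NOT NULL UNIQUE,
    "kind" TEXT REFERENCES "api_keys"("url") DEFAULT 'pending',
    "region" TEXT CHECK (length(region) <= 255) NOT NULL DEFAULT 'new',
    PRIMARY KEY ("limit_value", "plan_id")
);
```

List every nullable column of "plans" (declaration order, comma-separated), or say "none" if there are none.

secret, kind

- email: declared NOT NULL → not nullable.
- plan_id: part of the PRIMARY KEY, which implies NOT NULL → not nullable.
- limit_value: part of the PRIMARY KEY, which implies NOT NULL → not nullable.
- secret: no NOT NULL constraint applies → nullable.
- status: declared NOT NULL → not nullable.
- kind: a foreign key column may be NULL unless separately constrained → nullable.
- region: declared NOT NULL → not nullable.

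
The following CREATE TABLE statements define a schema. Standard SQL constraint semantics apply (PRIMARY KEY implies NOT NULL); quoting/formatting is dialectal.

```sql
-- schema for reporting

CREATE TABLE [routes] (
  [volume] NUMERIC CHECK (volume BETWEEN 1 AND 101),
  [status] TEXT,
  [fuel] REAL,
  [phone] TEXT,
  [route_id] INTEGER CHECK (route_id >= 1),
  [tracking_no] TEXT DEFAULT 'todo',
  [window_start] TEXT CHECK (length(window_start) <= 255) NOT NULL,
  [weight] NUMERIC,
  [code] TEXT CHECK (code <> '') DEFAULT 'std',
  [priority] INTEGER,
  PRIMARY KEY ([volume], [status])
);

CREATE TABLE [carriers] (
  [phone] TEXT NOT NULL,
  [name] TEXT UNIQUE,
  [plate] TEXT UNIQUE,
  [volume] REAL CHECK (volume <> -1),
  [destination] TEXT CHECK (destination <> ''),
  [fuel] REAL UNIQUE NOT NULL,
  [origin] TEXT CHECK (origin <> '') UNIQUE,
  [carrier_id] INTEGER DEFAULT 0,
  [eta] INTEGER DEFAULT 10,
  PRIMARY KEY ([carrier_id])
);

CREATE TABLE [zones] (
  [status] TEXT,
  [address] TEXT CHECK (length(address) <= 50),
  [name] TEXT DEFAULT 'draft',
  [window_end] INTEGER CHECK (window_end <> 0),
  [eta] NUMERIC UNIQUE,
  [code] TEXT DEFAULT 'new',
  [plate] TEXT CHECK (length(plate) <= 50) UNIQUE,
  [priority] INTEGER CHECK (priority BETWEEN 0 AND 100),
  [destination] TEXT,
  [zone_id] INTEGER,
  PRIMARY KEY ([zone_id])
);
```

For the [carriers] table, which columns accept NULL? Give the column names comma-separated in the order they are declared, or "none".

name, plate, volume, destination, origin, eta

- phone: declared NOT NULL → not nullable.
- name: UNIQUE does not imply NOT NULL → nullable.
- plate: UNIQUE does not imply NOT NULL → nullable.
- volume: CHECK does not forbid NULL (a CHECK constraint passes when its expression is NULL) → nullable.
- destination: CHECK does not forbid NULL (a CHECK constraint passes when its expression is NULL) → nullable.
- fuel: declared NOT NULL → not nullable.
- origin: CHECK does not forbid NULL (a CHECK constraint passes when its expression is NULL) → nullable.
- carrier_id: part of the PRIMARY KEY, which implies NOT NULL → not nullable.
- eta: DEFAULT only fills an omitted column; an explicit NULL is still allowed → nullable.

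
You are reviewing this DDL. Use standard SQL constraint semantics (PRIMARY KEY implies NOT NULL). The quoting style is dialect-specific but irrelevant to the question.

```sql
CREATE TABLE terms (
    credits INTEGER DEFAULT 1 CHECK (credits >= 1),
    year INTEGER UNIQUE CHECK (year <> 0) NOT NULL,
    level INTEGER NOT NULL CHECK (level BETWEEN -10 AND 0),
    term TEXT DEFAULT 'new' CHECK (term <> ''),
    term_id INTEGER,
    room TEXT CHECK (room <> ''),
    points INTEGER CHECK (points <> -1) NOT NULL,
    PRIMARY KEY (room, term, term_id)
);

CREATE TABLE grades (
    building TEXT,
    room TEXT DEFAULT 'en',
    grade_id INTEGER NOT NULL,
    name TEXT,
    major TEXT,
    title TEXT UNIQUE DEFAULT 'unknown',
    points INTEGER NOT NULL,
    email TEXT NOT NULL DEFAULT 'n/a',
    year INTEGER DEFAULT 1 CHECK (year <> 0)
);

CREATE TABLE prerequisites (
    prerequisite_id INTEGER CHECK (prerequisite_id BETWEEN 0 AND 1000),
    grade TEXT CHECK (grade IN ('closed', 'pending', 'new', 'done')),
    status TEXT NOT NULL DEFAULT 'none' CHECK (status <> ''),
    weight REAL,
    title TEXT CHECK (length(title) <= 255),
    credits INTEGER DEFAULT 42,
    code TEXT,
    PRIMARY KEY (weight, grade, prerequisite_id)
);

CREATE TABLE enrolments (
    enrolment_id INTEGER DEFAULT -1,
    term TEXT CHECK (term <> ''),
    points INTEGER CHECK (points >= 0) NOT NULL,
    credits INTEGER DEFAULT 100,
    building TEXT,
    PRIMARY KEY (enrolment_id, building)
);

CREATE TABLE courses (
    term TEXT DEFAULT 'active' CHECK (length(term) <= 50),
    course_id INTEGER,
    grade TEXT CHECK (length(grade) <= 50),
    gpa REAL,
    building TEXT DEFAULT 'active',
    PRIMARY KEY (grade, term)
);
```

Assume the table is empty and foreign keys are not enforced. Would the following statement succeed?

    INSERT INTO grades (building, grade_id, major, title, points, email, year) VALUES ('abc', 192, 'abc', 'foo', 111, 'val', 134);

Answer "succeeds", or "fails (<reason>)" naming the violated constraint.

succeeds

NOT NULL columns: email is supplied; grade_id is supplied; points is supplied.
CHECK constraints: 134 satisfies (year <> 0).
No constraint is violated.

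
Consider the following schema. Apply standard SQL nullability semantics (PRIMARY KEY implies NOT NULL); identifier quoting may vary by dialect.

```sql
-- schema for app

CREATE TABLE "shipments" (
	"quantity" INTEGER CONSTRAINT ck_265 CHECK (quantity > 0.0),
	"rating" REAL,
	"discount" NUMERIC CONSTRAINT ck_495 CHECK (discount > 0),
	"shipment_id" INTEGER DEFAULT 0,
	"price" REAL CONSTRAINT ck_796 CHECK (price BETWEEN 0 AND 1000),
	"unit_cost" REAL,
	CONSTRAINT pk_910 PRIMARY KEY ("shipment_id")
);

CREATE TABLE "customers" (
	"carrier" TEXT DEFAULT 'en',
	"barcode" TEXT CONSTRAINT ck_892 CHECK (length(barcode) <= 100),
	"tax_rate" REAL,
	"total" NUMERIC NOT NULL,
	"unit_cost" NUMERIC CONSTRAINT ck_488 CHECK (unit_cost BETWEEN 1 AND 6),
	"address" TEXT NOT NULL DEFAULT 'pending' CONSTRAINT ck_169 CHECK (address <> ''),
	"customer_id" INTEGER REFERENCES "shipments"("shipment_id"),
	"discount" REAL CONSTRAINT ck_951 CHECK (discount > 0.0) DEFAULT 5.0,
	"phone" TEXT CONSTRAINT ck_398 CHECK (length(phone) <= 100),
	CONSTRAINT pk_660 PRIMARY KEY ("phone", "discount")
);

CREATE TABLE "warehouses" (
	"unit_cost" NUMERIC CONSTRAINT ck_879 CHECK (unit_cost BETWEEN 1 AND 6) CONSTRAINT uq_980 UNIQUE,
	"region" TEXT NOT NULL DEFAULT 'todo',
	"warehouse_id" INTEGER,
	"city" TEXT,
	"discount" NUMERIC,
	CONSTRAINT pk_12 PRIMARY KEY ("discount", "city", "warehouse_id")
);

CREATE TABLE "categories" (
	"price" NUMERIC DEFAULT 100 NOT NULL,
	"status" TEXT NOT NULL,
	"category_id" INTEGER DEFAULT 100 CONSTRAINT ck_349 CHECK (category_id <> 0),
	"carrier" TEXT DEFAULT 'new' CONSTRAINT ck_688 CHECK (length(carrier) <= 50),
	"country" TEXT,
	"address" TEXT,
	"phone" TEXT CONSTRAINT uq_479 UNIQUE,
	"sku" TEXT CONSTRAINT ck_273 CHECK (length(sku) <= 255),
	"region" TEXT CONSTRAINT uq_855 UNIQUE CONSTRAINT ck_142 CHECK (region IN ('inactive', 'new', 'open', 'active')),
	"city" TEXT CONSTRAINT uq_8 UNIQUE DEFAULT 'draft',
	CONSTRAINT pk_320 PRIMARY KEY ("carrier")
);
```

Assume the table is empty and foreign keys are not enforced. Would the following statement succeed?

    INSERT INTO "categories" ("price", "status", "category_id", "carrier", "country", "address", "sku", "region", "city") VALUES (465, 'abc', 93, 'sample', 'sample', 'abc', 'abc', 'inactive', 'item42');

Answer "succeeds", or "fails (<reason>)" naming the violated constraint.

succeeds

NOT NULL columns: carrier is supplied; price is supplied; status is supplied.
CHECK constraints: 93 satisfies (category_id <> 0); 'sample' satisfies (length(carrier) <= 50); 'abc' satisfies (length(sku) <= 255); 'inactive' satisfies (region IN ('inactive', 'new', 'open', 'active')).
No constraint is violated.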